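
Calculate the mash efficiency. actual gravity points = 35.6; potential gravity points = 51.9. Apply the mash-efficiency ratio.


efficiency = actual / potential × 100
efficiency = 35.6 / 51.9 × 100

68.5934 %


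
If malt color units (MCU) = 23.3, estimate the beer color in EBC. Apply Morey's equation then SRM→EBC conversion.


SRM = 1.4922·MCU^0.6859;  EBC = SRM·1.97
SRM = 1.4922·23.3^0.6859 = 12.9329
EBC = 12.9329·1.97

25.4778 EBC


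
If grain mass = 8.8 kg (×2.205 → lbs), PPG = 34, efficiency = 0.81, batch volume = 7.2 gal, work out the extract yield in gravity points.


points = lbs × PPG × eff / vol
lbs = 8.8 × 2.205 = 19.4040
points = 19.4040 × 34 × 0.81 / 7.2

74.2203 points


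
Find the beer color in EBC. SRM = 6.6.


EBC = SRM · 1.97
EBC = 6.6 · 1.97

13.0020 EBC


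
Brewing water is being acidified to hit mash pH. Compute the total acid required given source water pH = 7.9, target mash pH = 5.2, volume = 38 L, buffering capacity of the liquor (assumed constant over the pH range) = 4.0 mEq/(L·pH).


acid = buffering capacity · (pH_source − pH_target) · V
acid = 4.0 · (7.9 − 5.2) · 38

410.4000 mEq


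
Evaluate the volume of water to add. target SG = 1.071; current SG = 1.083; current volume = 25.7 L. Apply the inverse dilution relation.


V_water = V·((SG_curr − 1)/(SG_target − 1) − 1)
V_water = 25.7·((1.083 − 1)/(1.071 − 1) − 1)

4.3437 L


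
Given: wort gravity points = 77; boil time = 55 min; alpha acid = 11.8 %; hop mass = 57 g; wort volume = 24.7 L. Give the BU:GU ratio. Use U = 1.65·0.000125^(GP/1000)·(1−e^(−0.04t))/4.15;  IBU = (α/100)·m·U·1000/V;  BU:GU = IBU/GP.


U = 1.65·0.000125^(77/1000)·(1−e^(−0.04·55))/4.15 = 0.1770
IBU = (11.8/100)·57·0.1770·1000/24.7 = 48.1899
BU:GU = 48.1899/77

0.6258


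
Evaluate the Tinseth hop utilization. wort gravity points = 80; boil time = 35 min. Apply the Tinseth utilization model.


U = 1.65·0.000125^(GP/1000) · (1 − e^(−0.04·t))/4.15
bigness = 1.65·0.000125^(80/1000) = 0.8040
boil_factor = (1 − e^(−0.04·35))/4.15 = 0.1815
U = 0.8040 · 0.1815

0.1460


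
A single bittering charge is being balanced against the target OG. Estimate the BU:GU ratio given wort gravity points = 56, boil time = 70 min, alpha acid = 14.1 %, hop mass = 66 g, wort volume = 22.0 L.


U = 1.65·0.000125^(GP/1000)·(1−e^(−0.04t))/4.15;  IBU = (α/100)·m·U·1000/V;  BU:GU = IBU/GP
U = 1.65·0.000125^(56/1000)·(1−e^(−0.04·70))/4.15 = 0.2257
IBU = (14.1/100)·66·0.2257·1000/22.0 = 95.4897
BU:GU = 95.4897/56

1.7052


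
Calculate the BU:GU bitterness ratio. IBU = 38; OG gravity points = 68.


BU:GU = IBU / OG_points
BU:GU = 38 / 68

0.5588


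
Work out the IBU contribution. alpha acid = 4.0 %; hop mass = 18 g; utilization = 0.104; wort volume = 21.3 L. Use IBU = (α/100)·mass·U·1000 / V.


IBU = (4.0/100)·18·0.104·1000 / 21.3

3.5155 IBU


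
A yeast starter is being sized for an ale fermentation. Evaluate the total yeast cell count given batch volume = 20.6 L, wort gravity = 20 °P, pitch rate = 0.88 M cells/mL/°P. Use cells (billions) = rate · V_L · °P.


cells = 0.88 · 20.6 · 20

362.5600 billion cells


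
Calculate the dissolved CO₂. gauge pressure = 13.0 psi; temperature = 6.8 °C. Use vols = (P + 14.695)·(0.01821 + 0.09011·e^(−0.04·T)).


vols = (13.0 + 14.695)·(0.01821 + 0.09011·e^(−0.04·6.8))

2.4056 volumes


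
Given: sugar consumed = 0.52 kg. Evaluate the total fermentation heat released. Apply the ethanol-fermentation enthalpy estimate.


Q = m_sugar · 590 kJ/kg
Q = 0.52 · 590

306.8000 kJ


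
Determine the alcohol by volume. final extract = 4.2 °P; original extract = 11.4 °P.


SG = 259/(259 − P);  ABV = (OG − FG)·131.25
OG = 259/(259 − 11.4) = 1.0460
FG = 259/(259 − 4.2) = 1.0165
ABV = (1.0460 − 1.0165)·131.25

3.8796 % ABV


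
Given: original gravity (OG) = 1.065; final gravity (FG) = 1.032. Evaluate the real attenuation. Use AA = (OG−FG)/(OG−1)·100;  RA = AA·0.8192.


AA = (1.065 − 1.032)/(1.065 − 1)·100 = 50.7692
RA = 50.7692·0.8192

41.5902 %


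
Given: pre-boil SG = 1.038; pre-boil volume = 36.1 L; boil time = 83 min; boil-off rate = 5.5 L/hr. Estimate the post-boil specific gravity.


V_post = V_pre − rate·(t/60);  SG_post = 1 + (SG_pre−1)·V_pre/V_post
V_post = 36.1 − 5.5·(83/60) = 28.4917
SG_post = 1 + (1.038 − 1)·36.1/28.4917

1.0481


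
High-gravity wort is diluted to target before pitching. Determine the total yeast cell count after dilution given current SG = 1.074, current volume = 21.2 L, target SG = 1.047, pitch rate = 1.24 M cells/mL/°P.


V_w = V·((SG_c−1)/(SG_t−1)−1);  °P = 259 − 259/SG_t;  cells = rate·(V+V_w)·°P
V_w = 21.2·((1.074−1)/(1.047−1)−1) = 12.1787
V_final = 21.2 + 12.1787 = 33.3787
°P = 259 − 259/1.047 = 11.6266
cells = 1.24·33.3787·11.6266

481.2185 billion cells


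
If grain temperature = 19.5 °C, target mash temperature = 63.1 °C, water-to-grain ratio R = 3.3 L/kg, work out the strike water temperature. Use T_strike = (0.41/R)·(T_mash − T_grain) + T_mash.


T_strike = (0.41/3.3)·(63.1 − 19.5) + 63.1

68.5170 °C


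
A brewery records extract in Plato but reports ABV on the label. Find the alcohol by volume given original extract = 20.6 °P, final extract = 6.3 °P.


SG = 259/(259 − P);  ABV = (OG − FG)·131.25
OG = 259/(259 − 20.6) = 1.0864
FG = 259/(259 − 6.3) = 1.0249
ABV = (1.0864 − 1.0249)·131.25

8.0691 % ABV


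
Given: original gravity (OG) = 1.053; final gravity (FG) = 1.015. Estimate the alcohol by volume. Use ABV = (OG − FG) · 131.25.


ABV = (1.053 − 1.015) · 131.25

4.9875 % ABV


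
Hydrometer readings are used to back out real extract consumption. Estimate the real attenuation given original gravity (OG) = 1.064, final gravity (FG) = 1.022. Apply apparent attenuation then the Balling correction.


AA = (OG−FG)/(OG−1)·100;  RA = AA·0.8192
AA = (1.064 − 1.022)/(1.064 − 1)·100 = 65.6250
RA = 65.6250·0.8192

53.7600 %


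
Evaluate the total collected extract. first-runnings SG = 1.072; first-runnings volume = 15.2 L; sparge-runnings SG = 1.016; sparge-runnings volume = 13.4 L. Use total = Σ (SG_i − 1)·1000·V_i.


first = (1.072 − 1)·1000·15.2 = 1094.4000
sparge = (1.016 − 1)·1000·13.4 = 214.4000
total = 1094.4000 + 214.4000

1308.8000 gravity·L


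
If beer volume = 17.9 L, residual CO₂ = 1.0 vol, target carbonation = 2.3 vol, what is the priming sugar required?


sugar = (target − residual)·4.0·V
sugar = (2.3 − 1.0)·4.0·17.9

93.0800 g


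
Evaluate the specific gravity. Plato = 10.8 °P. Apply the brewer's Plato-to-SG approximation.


SG = 259/(259 − P)
SG = 259/(259 − 10.8)

1.0435


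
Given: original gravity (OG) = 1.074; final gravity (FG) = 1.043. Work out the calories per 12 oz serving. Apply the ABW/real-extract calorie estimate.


ABW = (OG−FG)·131.25·0.79/FG;  °P = 259 − 259/SG (for OG→OE and FG→AE);  RE = 0.1808·OE + 0.8192·AE;  Cal = (6.9·ABW + 4·(RE−0.1))·FG·3.55
ABW = (1.074 − 1.043)·131.25·0.79/1.043 = 3.0818
OE = 259 − 259/1.074 = 17.8454 °P
AE = 259 − 259/1.043 = 10.6779 °P
RE = 0.1808·17.8454 + 0.8192·10.6779 = 11.9738 °P
Cal = (6.9·3.0818 + 4·(11.9738−0.1))·1.043·3.55

254.5920 kcal


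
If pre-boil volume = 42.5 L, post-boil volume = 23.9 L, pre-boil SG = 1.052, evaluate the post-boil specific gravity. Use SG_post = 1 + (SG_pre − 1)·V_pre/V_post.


pts_pre = (1.052 − 1)·1000 = 52.0000
pts_post = 52.0000·42.5/23.9 = 92.4686
SG_post = 1 + 92.4686/1000

1.0925


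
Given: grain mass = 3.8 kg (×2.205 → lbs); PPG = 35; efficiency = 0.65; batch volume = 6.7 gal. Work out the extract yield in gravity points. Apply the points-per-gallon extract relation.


points = lbs × PPG × eff / vol
lbs = 3.8 × 2.205 = 8.3790
points = 8.3790 × 35 × 0.65 / 6.7

28.4511 points


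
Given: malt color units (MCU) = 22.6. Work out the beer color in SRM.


SRM = 1.4922 · MCU^0.6859
SRM = 1.4922 · 22.6^0.6859

12.6651 SRM


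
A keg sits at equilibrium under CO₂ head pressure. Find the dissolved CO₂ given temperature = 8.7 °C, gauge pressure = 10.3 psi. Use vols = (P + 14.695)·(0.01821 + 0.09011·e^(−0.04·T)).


vols = (10.3 + 14.695)·(0.01821 + 0.09011·e^(−0.04·8.7))

2.0455 volumes


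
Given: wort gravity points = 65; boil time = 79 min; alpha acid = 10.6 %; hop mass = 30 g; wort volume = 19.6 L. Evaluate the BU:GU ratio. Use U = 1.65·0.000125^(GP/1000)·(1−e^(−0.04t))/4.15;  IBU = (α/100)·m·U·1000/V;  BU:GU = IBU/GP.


U = 1.65·0.000125^(65/1000)·(1−e^(−0.04·79))/4.15 = 0.2123
IBU = (10.6/100)·30·0.2123·1000/19.6 = 34.4412
BU:GU = 34.4412/65

0.5299


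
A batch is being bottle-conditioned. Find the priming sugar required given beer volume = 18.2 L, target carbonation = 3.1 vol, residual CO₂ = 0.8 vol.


sugar = (target − residual)·4.0·V
sugar = (3.1 − 0.8)·4.0·18.2

167.4400 g


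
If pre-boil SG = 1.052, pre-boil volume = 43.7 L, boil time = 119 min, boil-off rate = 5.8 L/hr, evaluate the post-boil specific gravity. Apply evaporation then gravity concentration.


V_post = V_pre − rate·(t/60);  SG_post = 1 + (SG_pre−1)·V_pre/V_post
V_post = 43.7 − 5.8·(119/60) = 32.1967
SG_post = 1 + (1.052 − 1)·43.7/32.1967

1.0706


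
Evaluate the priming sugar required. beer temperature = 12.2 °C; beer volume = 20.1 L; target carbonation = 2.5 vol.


residual = 14.695·(0.01821 + 0.09011·e^(−0.04·T));  sugar = (target − residual)·4.0·V
residual = 14.695·(0.01821 + 0.09011·e^(−0.04·12.2)) = 1.0804
sugar = (2.5 − 1.0804)·4.0·20.1

114.1327 g


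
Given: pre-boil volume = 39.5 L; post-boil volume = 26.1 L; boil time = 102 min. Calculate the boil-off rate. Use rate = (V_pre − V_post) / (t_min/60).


rate = (39.5 − 26.1) / (102/60)

7.8824 L/hr


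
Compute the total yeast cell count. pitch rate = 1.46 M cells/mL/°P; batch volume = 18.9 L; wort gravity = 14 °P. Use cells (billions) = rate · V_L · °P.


cells = 1.46 · 18.9 · 14

386.3160 billion cells


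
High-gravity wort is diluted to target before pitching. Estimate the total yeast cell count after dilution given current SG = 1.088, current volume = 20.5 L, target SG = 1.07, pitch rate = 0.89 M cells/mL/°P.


V_w = V·((SG_c−1)/(SG_t−1)−1);  °P = 259 − 259/SG_t;  cells = rate·(V+V_w)·°P
V_w = 20.5·((1.088−1)/(1.07−1)−1) = 5.2714
V_final = 20.5 + 5.2714 = 25.7714
°P = 259 − 259/1.07 = 16.9439
cells = 0.89·25.7714·16.9439

388.6356 billion cells


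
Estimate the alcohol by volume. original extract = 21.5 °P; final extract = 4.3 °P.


SG = 259/(259 − P);  ABV = (OG − FG)·131.25
OG = 259/(259 − 21.5) = 1.0905
FG = 259/(259 − 4.3) = 1.0169
ABV = (1.0905 − 1.0169)·131.25

9.6657 % ABV


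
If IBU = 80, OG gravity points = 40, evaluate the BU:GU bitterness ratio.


BU:GU = IBU / OG_points
BU:GU = 80 / 40

2.0000


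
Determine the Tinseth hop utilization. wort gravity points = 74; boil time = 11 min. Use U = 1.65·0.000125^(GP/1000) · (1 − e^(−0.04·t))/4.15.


bigness = 1.65·0.000125^(74/1000) = 0.8485
boil_factor = (1 − e^(−0.04·11))/4.15 = 0.0858
U = 0.8485 · 0.0858

0.0728


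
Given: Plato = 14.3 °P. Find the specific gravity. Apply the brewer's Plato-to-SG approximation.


SG = 259/(259 − P)
SG = 259/(259 − 14.3)

1.0584


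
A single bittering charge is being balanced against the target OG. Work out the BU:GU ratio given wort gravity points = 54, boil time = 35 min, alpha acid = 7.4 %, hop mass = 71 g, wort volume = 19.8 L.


U = 1.65·0.000125^(GP/1000)·(1−e^(−0.04t))/4.15;  IBU = (α/100)·m·U·1000/V;  BU:GU = IBU/GP
U = 1.65·0.000125^(54/1000)·(1−e^(−0.04·35))/4.15 = 0.1844
IBU = (7.4/100)·71·0.1844·1000/19.8 = 48.9239
BU:GU = 48.9239/54

0.9060


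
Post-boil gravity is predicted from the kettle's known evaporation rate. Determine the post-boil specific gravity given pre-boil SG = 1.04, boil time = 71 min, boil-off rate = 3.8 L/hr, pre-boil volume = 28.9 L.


V_post = V_pre − rate·(t/60);  SG_post = 1 + (SG_pre−1)·V_pre/V_post
V_post = 28.9 − 3.8·(71/60) = 24.4033
SG_post = 1 + (1.04 − 1)·28.9/24.4033

1.0474


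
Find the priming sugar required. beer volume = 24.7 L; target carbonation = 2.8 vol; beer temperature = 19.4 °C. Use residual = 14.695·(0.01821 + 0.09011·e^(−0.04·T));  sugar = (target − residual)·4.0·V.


residual = 14.695·(0.01821 + 0.09011·e^(−0.04·19.4)) = 0.8770
sugar = (2.8 − 0.8770)·4.0·24.7

189.9890 g


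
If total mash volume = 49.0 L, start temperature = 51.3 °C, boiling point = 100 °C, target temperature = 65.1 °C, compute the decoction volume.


V_dec = V_total·(T_target − T_start)/(T_boil − T_start)
V_dec = 49.0·(65.1 − 51.3)/(100 − 51.3)

13.8850 L


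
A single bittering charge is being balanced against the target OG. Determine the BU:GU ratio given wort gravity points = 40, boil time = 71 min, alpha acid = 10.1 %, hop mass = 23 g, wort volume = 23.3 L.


U = 1.65·0.000125^(GP/1000)·(1−e^(−0.04t))/4.15;  IBU = (α/100)·m·U·1000/V;  BU:GU = IBU/GP
U = 1.65·0.000125^(40/1000)·(1−e^(−0.04·71))/4.15 = 0.2613
IBU = (10.1/100)·23·0.2613·1000/23.3 = 26.0531
BU:GU = 26.0531/40

0.6513


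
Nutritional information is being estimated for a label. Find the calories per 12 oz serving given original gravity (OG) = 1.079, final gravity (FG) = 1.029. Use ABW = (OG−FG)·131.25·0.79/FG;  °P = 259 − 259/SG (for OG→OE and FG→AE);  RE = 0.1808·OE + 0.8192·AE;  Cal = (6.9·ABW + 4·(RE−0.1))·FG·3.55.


ABW = (1.079 − 1.029)·131.25·0.79/1.029 = 5.0383
OE = 259 − 259/1.079 = 18.9629 °P
AE = 259 − 259/1.029 = 7.2993 °P
RE = 0.1808·18.9629 + 0.8192·7.2993 = 9.4081 °P
Cal = (6.9·5.0383 + 4·(9.4081−0.1))·1.029·3.55

262.9994 kcal


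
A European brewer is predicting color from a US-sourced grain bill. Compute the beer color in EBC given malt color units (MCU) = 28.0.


SRM = 1.4922·MCU^0.6859;  EBC = SRM·1.97
SRM = 1.4922·28.0^0.6859 = 14.6701
EBC = 14.6701·1.97

28.9001 EBC


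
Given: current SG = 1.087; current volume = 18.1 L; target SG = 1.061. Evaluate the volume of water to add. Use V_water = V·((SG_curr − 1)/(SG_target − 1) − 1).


V_water = 18.1·((1.087 − 1)/(1.061 − 1) − 1)

7.7148 L


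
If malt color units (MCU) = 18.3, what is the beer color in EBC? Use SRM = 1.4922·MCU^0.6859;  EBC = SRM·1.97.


SRM = 1.4922·18.3^0.6859 = 10.9583
EBC = 10.9583·1.97

21.5878 EBC


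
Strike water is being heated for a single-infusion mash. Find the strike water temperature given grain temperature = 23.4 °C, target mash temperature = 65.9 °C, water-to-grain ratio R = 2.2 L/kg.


T_strike = (0.41/R)·(T_mash − T_grain) + T_mash
T_strike = (0.41/2.2)·(65.9 − 23.4) + 65.9

73.8205 °C


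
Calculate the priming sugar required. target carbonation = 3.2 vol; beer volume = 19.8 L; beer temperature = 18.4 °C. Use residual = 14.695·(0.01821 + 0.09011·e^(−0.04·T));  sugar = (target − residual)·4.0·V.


residual = 14.695·(0.01821 + 0.09011·e^(−0.04·18.4)) = 0.9019
sugar = (3.2 − 0.9019)·4.0·19.8

182.0090 g


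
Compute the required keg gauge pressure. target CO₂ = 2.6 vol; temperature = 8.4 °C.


psi = vols/(0.01821 + 0.09011·e^(−0.04·T)) − 14.695
psi = 2.6/(0.01821 + 0.09011·e^(−0.04·8.4)) − 14.695

16.7802 psi


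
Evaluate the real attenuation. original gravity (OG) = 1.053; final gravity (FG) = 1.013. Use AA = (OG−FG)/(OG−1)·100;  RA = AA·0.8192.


AA = (1.053 − 1.013)/(1.053 − 1)·100 = 75.4717
RA = 75.4717·0.8192

61.8264 %


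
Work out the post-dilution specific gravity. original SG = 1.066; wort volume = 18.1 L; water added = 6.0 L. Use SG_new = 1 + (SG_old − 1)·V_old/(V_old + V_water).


pts = (1.066 − 1)·1000·18.1/(18.1 + 6.0) = 49.5685
SG_new = 1 + 49.5685/1000

1.0496


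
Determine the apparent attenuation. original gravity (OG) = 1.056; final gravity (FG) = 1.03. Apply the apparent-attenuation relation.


AA = (OG − FG)/(OG − 1) · 100
AA = (1.056 − 1.03)/(1.056 − 1) · 100

46.4286 %


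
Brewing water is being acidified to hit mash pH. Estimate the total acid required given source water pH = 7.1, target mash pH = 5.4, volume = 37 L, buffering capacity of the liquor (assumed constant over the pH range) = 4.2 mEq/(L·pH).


acid = buffering capacity · (pH_source − pH_target) · V
acid = 4.2 · (7.1 − 5.4) · 37

264.1800 mEq


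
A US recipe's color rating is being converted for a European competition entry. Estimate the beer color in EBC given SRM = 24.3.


EBC = SRM · 1.97
EBC = 24.3 · 1.97

47.8710 EBC


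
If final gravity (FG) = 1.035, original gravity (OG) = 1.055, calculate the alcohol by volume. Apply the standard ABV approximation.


ABV = (OG − FG) · 131.25
ABV = (1.055 − 1.035) · 131.25

2.6250 % ABV


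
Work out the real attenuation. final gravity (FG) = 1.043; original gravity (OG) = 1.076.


AA = (OG−FG)/(OG−1)·100;  RA = AA·0.8192
AA = (1.076 − 1.043)/(1.076 − 1)·100 = 43.4211
RA = 43.4211·0.8192

35.5705 %


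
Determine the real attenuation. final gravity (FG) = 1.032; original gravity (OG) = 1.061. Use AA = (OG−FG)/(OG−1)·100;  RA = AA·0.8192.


AA = (1.061 − 1.032)/(1.061 − 1)·100 = 47.5410
RA = 47.5410·0.8192

38.9456 %


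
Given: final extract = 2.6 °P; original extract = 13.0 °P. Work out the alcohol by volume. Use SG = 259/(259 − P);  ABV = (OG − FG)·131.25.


OG = 259/(259 − 13.0) = 1.0528
FG = 259/(259 − 2.6) = 1.0101
ABV = (1.0528 − 1.0101)·131.25

5.6050 % ABV


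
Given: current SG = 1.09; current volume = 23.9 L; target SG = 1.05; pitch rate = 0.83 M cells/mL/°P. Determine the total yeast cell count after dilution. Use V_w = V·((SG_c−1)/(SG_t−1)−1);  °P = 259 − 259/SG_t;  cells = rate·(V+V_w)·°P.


V_w = 23.9·((1.09−1)/(1.05−1)−1) = 19.1200
V_final = 23.9 + 19.1200 = 43.0200
°P = 259 − 259/1.05 = 12.3333
cells = 0.83·43.0200·12.3333

440.3814 billion cells


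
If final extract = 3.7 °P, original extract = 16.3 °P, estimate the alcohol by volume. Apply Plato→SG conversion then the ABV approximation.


SG = 259/(259 − P);  ABV = (OG − FG)·131.25
OG = 259/(259 − 16.3) = 1.0672
FG = 259/(259 − 3.7) = 1.0145
ABV = (1.0672 − 1.0145)·131.25

6.9127 % ABV


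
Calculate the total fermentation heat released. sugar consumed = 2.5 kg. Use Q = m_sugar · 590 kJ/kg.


Q = 2.5 · 590

1475.0000 kJ


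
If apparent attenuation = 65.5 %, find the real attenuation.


RA = AA · 0.8192
RA = 65.5 · 0.8192

53.6576 %


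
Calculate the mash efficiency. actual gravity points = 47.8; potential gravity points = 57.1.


efficiency = actual / potential × 100
efficiency = 47.8 / 57.1 × 100

83.7128 %


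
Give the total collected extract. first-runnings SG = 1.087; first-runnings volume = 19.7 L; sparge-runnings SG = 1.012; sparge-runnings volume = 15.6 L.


total = Σ (SG_i − 1)·1000·V_i
first = (1.087 − 1)·1000·19.7 = 1713.9000
sparge = (1.012 − 1)·1000·15.6 = 187.2000
total = 1713.9000 + 187.2000

1901.1000 gravity·L


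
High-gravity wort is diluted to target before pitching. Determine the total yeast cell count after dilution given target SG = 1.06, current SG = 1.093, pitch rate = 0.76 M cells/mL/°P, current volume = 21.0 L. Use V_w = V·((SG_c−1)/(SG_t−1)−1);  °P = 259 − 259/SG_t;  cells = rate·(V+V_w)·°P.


V_w = 21.0·((1.093−1)/(1.06−1)−1) = 11.5500
V_final = 21.0 + 11.5500 = 32.5500
°P = 259 − 259/1.06 = 14.6604
cells = 0.76·32.5500·14.6604

362.6684 billion cells


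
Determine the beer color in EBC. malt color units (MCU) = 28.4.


SRM = 1.4922·MCU^0.6859;  EBC = SRM·1.97
SRM = 1.4922·28.4^0.6859 = 14.8135
EBC = 14.8135·1.97

29.1826 EBC


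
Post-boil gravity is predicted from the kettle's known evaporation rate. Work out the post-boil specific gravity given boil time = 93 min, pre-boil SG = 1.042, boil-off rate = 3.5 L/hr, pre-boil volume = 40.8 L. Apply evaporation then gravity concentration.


V_post = V_pre − rate·(t/60);  SG_post = 1 + (SG_pre−1)·V_pre/V_post
V_post = 40.8 − 3.5·(93/60) = 35.3750
SG_post = 1 + (1.042 − 1)·40.8/35.3750

1.0484


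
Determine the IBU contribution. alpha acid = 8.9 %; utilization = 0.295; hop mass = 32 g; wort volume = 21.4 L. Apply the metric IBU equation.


IBU = (α/100)·mass·U·1000 / V
IBU = (8.9/100)·32·0.295·1000 / 21.4

39.2598 IBU


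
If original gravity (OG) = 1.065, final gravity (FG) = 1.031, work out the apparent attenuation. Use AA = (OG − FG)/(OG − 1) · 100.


AA = (1.065 − 1.031)/(1.065 − 1) · 100

52.3077 %


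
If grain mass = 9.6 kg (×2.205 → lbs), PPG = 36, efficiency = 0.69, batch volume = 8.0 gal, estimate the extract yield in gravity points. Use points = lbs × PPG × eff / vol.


lbs = 9.6 × 2.205 = 21.1680
points = 21.1680 × 36 × 0.69 / 8.0

65.7266 points


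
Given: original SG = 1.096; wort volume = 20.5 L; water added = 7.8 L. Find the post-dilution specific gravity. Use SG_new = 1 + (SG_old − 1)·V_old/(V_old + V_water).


pts = (1.096 − 1)·1000·20.5/(20.5 + 7.8) = 69.5406
SG_new = 1 + 69.5406/1000

1.0695


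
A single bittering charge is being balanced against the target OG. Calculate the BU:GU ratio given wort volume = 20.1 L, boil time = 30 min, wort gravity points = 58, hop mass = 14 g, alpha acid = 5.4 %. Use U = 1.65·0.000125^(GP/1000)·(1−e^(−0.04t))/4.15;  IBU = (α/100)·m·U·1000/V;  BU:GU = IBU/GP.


U = 1.65·0.000125^(58/1000)·(1−e^(−0.04·30))/4.15 = 0.1650
IBU = (5.4/100)·14·0.1650·1000/20.1 = 6.2050
BU:GU = 6.2050/58

0.1070


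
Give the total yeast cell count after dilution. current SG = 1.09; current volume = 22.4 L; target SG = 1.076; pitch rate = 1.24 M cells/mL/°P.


V_w = V·((SG_c−1)/(SG_t−1)−1);  °P = 259 − 259/SG_t;  cells = rate·(V+V_w)·°P
V_w = 22.4·((1.09−1)/(1.076−1)−1) = 4.1263
V_final = 22.4 + 4.1263 = 26.5263
°P = 259 − 259/1.076 = 18.2937
cells = 1.24·26.5263·18.2937

601.7273 billion cells


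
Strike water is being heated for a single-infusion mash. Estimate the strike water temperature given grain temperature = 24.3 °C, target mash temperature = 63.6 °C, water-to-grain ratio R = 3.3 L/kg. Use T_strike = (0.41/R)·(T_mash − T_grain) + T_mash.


T_strike = (0.41/3.3)·(63.6 − 24.3) + 63.6

68.4827 °C


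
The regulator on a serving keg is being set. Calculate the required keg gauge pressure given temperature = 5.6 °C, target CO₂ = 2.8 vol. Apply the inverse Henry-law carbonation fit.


psi = vols/(0.01821 + 0.09011·e^(−0.04·T)) − 14.695
psi = 2.8/(0.01821 + 0.09011·e^(−0.04·5.6)) − 14.695

16.3346 psi


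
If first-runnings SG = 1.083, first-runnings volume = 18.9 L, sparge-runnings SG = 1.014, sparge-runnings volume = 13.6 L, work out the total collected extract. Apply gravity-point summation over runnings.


total = Σ (SG_i − 1)·1000·V_i
first = (1.083 − 1)·1000·18.9 = 1568.7000
sparge = (1.014 − 1)·1000·13.6 = 190.4000
total = 1568.7000 + 190.4000

1759.1000 gravity·L


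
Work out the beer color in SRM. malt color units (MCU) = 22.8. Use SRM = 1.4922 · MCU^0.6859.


SRM = 1.4922 · 22.8^0.6859

12.7419 SRM


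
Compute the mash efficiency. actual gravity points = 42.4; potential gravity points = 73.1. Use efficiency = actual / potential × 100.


efficiency = 42.4 / 73.1 × 100

58.0027 %


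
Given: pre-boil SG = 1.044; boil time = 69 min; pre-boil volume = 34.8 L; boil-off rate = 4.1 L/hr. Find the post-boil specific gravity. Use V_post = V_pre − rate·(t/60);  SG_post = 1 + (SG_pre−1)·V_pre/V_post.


V_post = 34.8 − 4.1·(69/60) = 30.0850
SG_post = 1 + (1.044 − 1)·34.8/30.0850

1.0509


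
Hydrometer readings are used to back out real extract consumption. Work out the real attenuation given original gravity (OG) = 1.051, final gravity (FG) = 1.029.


AA = (OG−FG)/(OG−1)·100;  RA = AA·0.8192
AA = (1.051 − 1.029)/(1.051 − 1)·100 = 43.1373
RA = 43.1373·0.8192

35.3380 %


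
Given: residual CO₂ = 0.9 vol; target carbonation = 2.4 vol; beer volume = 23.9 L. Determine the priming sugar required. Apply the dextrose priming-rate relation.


sugar = (target − residual)·4.0·V
sugar = (2.4 − 0.9)·4.0·23.9

143.4000 g


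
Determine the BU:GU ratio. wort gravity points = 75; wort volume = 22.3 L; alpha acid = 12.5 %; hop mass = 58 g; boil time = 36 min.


U = 1.65·0.000125^(GP/1000)·(1−e^(−0.04t))/4.15;  IBU = (α/100)·m·U·1000/V;  BU:GU = IBU/GP
U = 1.65·0.000125^(75/1000)·(1−e^(−0.04·36))/4.15 = 0.1546
IBU = (12.5/100)·58·0.1546·1000/22.3 = 50.2693
BU:GU = 50.2693/75

0.6703


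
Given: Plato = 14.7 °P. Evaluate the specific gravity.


SG = 259/(259 − P)
SG = 259/(259 − 14.7)

1.0602


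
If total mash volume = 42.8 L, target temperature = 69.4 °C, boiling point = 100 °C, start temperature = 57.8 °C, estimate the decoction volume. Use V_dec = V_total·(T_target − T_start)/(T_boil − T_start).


V_dec = 42.8·(69.4 − 57.8)/(100 − 57.8)

11.7649 L


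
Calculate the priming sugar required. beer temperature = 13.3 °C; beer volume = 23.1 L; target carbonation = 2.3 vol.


residual = 14.695·(0.01821 + 0.09011·e^(−0.04·T));  sugar = (target − residual)·4.0·V
residual = 14.695·(0.01821 + 0.09011·e^(−0.04·13.3)) = 1.0454
sugar = (2.3 − 1.0454)·4.0·23.1

115.9205 g


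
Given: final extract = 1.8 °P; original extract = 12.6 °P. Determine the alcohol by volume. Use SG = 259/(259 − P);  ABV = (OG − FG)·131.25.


OG = 259/(259 − 12.6) = 1.0511
FG = 259/(259 − 1.8) = 1.0070
ABV = (1.0511 − 1.0070)·131.25

5.7931 % ABV


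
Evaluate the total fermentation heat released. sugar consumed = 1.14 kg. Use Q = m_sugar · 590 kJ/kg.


Q = 1.14 · 590

672.6000 kJ


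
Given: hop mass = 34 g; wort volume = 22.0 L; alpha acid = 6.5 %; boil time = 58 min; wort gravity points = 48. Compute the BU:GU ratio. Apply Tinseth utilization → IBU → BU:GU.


U = 1.65·0.000125^(GP/1000)·(1−e^(−0.04t))/4.15;  IBU = (α/100)·m·U·1000/V;  BU:GU = IBU/GP
U = 1.65·0.000125^(48/1000)·(1−e^(−0.04·58))/4.15 = 0.2329
IBU = (6.5/100)·34·0.2329·1000/22.0 = 23.3955
BU:GU = 23.3955/48

0.4874


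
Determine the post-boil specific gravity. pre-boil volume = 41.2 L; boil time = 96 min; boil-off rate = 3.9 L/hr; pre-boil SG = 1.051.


V_post = V_pre − rate·(t/60);  SG_post = 1 + (SG_pre−1)·V_pre/V_post
V_post = 41.2 − 3.9·(96/60) = 34.9600
SG_post = 1 + (1.051 − 1)·41.2/34.9600

1.0601


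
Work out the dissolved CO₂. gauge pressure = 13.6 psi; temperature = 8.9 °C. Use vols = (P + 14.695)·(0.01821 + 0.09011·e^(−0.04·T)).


vols = (13.6 + 14.695)·(0.01821 + 0.09011·e^(−0.04·8.9))

2.3012 volumes


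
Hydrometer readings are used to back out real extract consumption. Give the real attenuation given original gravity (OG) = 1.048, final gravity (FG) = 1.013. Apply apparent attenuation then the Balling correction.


AA = (OG−FG)/(OG−1)·100;  RA = AA·0.8192
AA = (1.048 − 1.013)/(1.048 − 1)·100 = 72.9167
RA = 72.9167·0.8192

59.7333 %


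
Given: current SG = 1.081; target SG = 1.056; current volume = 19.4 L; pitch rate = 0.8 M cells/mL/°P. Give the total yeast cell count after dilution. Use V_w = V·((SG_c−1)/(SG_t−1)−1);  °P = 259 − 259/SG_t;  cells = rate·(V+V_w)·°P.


V_w = 19.4·((1.081−1)/(1.056−1)−1) = 8.6607
V_final = 19.4 + 8.6607 = 28.0607
°P = 259 − 259/1.056 = 13.7348
cells = 0.8·28.0607·13.7348

308.3277 billion cells


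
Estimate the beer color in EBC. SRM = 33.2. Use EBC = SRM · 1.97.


EBC = 33.2 · 1.97

65.4040 EBC


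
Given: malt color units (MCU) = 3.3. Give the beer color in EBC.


SRM = 1.4922·MCU^0.6859;  EBC = SRM·1.97
SRM = 1.4922·3.3^0.6859 = 3.3844
EBC = 3.3844·1.97

6.6672 EBC


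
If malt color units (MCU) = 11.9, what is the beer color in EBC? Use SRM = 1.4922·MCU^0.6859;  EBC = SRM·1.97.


SRM = 1.4922·11.9^0.6859 = 8.1573
EBC = 8.1573·1.97

16.0698 EBC


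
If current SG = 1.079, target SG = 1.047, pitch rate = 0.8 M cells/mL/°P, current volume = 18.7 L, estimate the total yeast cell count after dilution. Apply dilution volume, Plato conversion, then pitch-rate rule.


V_w = V·((SG_c−1)/(SG_t−1)−1);  °P = 259 − 259/SG_t;  cells = rate·(V+V_w)·°P
V_w = 18.7·((1.079−1)/(1.047−1)−1) = 12.7319
V_final = 18.7 + 12.7319 = 31.4319
°P = 259 − 259/1.047 = 11.6266
cells = 0.8·31.4319·11.6266

292.3558 billion cells


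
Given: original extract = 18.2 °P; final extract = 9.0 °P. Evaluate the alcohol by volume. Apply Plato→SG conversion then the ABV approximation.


SG = 259/(259 − P);  ABV = (OG − FG)·131.25
OG = 259/(259 − 18.2) = 1.0756
FG = 259/(259 − 9.0) = 1.0360
ABV = (1.0756 − 1.0360)·131.25

5.1951 % ABV


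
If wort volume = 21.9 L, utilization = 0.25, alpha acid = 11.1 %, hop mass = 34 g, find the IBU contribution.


IBU = (α/100)·mass·U·1000 / V
IBU = (11.1/100)·34·0.25·1000 / 21.9

43.0822 IBU


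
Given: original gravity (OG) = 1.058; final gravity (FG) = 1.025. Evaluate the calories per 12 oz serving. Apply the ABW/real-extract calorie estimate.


ABW = (OG−FG)·131.25·0.79/FG;  °P = 259 − 259/SG (for OG→OE and FG→AE);  RE = 0.1808·OE + 0.8192·AE;  Cal = (6.9·ABW + 4·(RE−0.1))·FG·3.55
ABW = (1.058 − 1.025)·131.25·0.79/1.025 = 3.3382
OE = 259 − 259/1.058 = 14.1985 °P
AE = 259 − 259/1.025 = 6.3171 °P
RE = 0.1808·14.1985 + 0.8192·6.3171 = 7.7420 °P
Cal = (6.9·3.3382 + 4·(7.7420−0.1))·1.025·3.55

195.0440 kcal


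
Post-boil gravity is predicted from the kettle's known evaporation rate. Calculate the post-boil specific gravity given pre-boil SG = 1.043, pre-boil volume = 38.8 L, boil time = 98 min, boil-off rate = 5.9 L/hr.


V_post = V_pre − rate·(t/60);  SG_post = 1 + (SG_pre−1)·V_pre/V_post
V_post = 38.8 − 5.9·(98/60) = 29.1633
SG_post = 1 + (1.043 − 1)·38.8/29.1633

1.0572


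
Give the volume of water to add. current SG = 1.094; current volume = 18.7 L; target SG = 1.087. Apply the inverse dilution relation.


V_water = V·((SG_curr − 1)/(SG_target − 1) − 1)
V_water = 18.7·((1.094 − 1)/(1.087 − 1) − 1)

1.5046 L


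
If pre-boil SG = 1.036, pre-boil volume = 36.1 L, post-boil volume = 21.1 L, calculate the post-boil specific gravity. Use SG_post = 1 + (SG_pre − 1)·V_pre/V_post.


pts_pre = (1.036 − 1)·1000 = 36.0000
pts_post = 36.0000·36.1/21.1 = 61.5924
SG_post = 1 + 61.5924/1000

1.0616


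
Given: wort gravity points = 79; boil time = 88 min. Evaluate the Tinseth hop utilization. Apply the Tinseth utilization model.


U = 1.65·0.000125^(GP/1000) · (1 − e^(−0.04·t))/4.15
bigness = 1.65·0.000125^(79/1000) = 0.8112
boil_factor = (1 − e^(−0.04·88))/4.15 = 0.2338
U = 0.8112 · 0.2338

0.1897


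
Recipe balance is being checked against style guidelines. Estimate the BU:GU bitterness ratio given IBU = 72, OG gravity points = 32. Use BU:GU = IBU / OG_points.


BU:GU = 72 / 32

2.2500


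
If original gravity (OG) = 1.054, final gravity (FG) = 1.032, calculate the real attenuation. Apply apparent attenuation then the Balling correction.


AA = (OG−FG)/(OG−1)·100;  RA = AA·0.8192
AA = (1.054 − 1.032)/(1.054 − 1)·100 = 40.7407
RA = 40.7407·0.8192

33.3748 %


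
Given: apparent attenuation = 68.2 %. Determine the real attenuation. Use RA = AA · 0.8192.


RA = 68.2 · 0.8192

55.8694 %


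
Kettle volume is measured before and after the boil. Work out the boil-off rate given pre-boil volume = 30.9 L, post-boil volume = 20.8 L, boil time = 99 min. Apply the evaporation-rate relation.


rate = (V_pre − V_post) / (t_min/60)
rate = (30.9 − 20.8) / (99/60)

6.1212 L/hr


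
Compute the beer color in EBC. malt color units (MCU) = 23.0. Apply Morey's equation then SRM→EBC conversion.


SRM = 1.4922·MCU^0.6859;  EBC = SRM·1.97
SRM = 1.4922·23.0^0.6859 = 12.8185
EBC = 12.8185·1.97

25.2524 EBC


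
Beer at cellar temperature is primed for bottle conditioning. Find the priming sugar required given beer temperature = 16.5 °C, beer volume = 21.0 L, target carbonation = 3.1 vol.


residual = 14.695·(0.01821 + 0.09011·e^(−0.04·T));  sugar = (target − residual)·4.0·V
residual = 14.695·(0.01821 + 0.09011·e^(−0.04·16.5)) = 0.9520
sugar = (3.1 − 0.9520)·4.0·21.0

180.4326 g


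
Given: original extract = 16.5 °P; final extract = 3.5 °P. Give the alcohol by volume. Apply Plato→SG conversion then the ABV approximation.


SG = 259/(259 − P);  ABV = (OG − FG)·131.25
OG = 259/(259 − 16.5) = 1.0680
FG = 259/(259 − 3.5) = 1.0137
ABV = (1.0680 − 1.0137)·131.25

7.1325 % ABV


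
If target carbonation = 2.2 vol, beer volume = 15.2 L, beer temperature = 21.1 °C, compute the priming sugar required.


residual = 14.695·(0.01821 + 0.09011·e^(−0.04·T));  sugar = (target − residual)·4.0·V
residual = 14.695·(0.01821 + 0.09011·e^(−0.04·21.1)) = 0.8370
sugar = (2.2 − 0.8370)·4.0·15.2

82.8722 g


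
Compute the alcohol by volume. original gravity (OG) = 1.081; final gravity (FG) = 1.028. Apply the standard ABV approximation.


ABV = (OG − FG) · 131.25
ABV = (1.081 − 1.028) · 131.25

6.9562 % ABV


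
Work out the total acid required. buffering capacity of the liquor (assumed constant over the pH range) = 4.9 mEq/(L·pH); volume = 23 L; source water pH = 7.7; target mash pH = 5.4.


acid = buffering capacity · (pH_source − pH_target) · V
acid = 4.9 · (7.7 − 5.4) · 23

259.2100 mEq


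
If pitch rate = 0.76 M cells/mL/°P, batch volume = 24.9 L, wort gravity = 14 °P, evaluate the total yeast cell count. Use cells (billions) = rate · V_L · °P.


cells = 0.76 · 24.9 · 14

264.9360 billion cells


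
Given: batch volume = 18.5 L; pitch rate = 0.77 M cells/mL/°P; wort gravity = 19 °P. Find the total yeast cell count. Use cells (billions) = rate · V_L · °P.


cells = 0.77 · 18.5 · 19

270.6550 billion cells


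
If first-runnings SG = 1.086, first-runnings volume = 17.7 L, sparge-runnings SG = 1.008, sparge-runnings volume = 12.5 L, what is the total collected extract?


total = Σ (SG_i − 1)·1000·V_i
first = (1.086 − 1)·1000·17.7 = 1522.2000
sparge = (1.008 − 1)·1000·12.5 = 100.0000
total = 1522.2000 + 100.0000

1622.2000 gravity·L


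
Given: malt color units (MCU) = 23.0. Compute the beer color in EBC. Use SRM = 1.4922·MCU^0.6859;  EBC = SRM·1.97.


SRM = 1.4922·23.0^0.6859 = 12.8185
EBC = 12.8185·1.97

25.2524 EBC


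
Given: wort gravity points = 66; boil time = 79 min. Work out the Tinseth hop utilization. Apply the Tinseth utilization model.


U = 1.65·0.000125^(GP/1000) · (1 − e^(−0.04·t))/4.15
bigness = 1.65·0.000125^(66/1000) = 0.9118
boil_factor = (1 − e^(−0.04·79))/4.15 = 0.2307
U = 0.9118 · 0.2307

0.2104


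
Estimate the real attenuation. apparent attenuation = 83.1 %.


RA = AA · 0.8192
RA = 83.1 · 0.8192

68.0755 %


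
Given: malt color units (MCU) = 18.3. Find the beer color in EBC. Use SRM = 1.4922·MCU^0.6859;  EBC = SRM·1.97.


SRM = 1.4922·18.3^0.6859 = 10.9583
EBC = 10.9583·1.97

21.5878 EBC


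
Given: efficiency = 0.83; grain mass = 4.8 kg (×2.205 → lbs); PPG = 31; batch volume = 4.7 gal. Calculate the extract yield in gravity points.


points = lbs × PPG × eff / vol
lbs = 4.8 × 2.205 = 10.5840
points = 10.5840 × 31 × 0.83 / 4.7

57.9418 points


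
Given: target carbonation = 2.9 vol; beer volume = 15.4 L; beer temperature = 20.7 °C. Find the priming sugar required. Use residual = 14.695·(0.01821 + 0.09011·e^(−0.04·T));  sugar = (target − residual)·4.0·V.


residual = 14.695·(0.01821 + 0.09011·e^(−0.04·20.7)) = 0.8462
sugar = (2.9 − 0.8462)·4.0·15.4

126.5169 g


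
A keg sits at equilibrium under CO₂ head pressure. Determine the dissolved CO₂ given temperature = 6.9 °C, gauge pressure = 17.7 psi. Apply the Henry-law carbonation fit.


vols = (P + 14.695)·(0.01821 + 0.09011·e^(−0.04·T))
vols = (17.7 + 14.695)·(0.01821 + 0.09011·e^(−0.04·6.9))

2.8050 volumes


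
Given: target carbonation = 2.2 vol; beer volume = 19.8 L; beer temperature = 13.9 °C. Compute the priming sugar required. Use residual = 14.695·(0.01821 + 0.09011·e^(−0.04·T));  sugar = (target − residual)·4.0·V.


residual = 14.695·(0.01821 + 0.09011·e^(−0.04·13.9)) = 1.0270
sugar = (2.2 − 1.0270)·4.0·19.8

92.9013 g


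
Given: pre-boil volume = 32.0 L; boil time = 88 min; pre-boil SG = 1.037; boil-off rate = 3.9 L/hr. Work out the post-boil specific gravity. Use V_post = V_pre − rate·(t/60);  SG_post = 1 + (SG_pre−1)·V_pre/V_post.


V_post = 32.0 − 3.9·(88/60) = 26.2800
SG_post = 1 + (1.037 − 1)·32.0/26.2800

1.0451


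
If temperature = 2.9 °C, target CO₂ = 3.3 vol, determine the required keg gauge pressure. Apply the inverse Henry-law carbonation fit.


psi = vols/(0.01821 + 0.09011·e^(−0.04·T)) − 14.695
psi = 3.3/(0.01821 + 0.09011·e^(−0.04·2.9)) − 14.695

18.8243 psi


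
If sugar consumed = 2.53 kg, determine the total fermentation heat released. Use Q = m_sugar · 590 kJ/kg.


Q = 2.53 · 590

1492.7000 kJ


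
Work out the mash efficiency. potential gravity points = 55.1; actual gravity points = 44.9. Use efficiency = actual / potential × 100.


efficiency = 44.9 / 55.1 × 100

81.4882 %


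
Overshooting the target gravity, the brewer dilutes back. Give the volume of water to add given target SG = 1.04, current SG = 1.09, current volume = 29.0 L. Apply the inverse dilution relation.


V_water = V·((SG_curr − 1)/(SG_target − 1) − 1)
V_water = 29.0·((1.09 − 1)/(1.04 − 1) − 1)

36.2500 L


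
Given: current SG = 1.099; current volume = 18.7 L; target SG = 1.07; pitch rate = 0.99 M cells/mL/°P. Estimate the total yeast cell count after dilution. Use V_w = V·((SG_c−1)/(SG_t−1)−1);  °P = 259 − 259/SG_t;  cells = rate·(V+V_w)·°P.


V_w = 18.7·((1.099−1)/(1.07−1)−1) = 7.7471
V_final = 18.7 + 7.7471 = 26.4471
°P = 259 − 259/1.07 = 16.9439
cells = 0.99·26.4471·16.9439

443.6372 billion cells


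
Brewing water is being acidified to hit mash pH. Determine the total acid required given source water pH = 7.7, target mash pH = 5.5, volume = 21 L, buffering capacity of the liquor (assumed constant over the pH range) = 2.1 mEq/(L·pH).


acid = buffering capacity · (pH_source − pH_target) · V
acid = 2.1 · (7.7 − 5.5) · 21

97.0200 mEq


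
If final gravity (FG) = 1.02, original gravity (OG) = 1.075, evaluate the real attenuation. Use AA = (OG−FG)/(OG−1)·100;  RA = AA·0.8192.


AA = (1.075 − 1.02)/(1.075 − 1)·100 = 73.3333
RA = 73.3333·0.8192

60.0747 %


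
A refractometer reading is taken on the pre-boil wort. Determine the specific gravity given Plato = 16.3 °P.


SG = 259/(259 − P)
SG = 259/(259 − 16.3)

1.0672


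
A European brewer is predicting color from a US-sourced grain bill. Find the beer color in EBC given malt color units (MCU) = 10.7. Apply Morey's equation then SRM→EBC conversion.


SRM = 1.4922·MCU^0.6859;  EBC = SRM·1.97
SRM = 1.4922·10.7^0.6859 = 7.5837
EBC = 7.5837·1.97

14.9399 EBC
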